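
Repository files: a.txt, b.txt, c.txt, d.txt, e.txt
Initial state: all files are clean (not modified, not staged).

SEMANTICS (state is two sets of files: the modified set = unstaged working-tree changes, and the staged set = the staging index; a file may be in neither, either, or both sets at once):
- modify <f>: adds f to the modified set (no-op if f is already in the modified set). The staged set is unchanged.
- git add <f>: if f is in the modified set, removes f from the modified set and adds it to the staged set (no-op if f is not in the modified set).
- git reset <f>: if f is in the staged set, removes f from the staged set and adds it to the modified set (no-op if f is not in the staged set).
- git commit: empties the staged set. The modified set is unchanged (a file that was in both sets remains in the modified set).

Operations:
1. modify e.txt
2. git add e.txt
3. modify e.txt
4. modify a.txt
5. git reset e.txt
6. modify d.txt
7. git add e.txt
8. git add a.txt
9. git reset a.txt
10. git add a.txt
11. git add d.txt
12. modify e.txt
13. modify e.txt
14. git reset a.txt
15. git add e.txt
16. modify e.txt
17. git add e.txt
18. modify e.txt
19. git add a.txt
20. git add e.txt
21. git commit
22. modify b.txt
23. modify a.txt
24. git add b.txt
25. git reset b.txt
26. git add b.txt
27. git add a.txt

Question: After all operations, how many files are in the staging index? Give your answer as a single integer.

Answer: 2

Derivation:
After op 1 (modify e.txt): modified={e.txt} staged={none}
After op 2 (git add e.txt): modified={none} staged={e.txt}
After op 3 (modify e.txt): modified={e.txt} staged={e.txt}
After op 4 (modify a.txt): modified={a.txt, e.txt} staged={e.txt}
After op 5 (git reset e.txt): modified={a.txt, e.txt} staged={none}
After op 6 (modify d.txt): modified={a.txt, d.txt, e.txt} staged={none}
After op 7 (git add e.txt): modified={a.txt, d.txt} staged={e.txt}
After op 8 (git add a.txt): modified={d.txt} staged={a.txt, e.txt}
After op 9 (git reset a.txt): modified={a.txt, d.txt} staged={e.txt}
After op 10 (git add a.txt): modified={d.txt} staged={a.txt, e.txt}
After op 11 (git add d.txt): modified={none} staged={a.txt, d.txt, e.txt}
After op 12 (modify e.txt): modified={e.txt} staged={a.txt, d.txt, e.txt}
After op 13 (modify e.txt): modified={e.txt} staged={a.txt, d.txt, e.txt}
After op 14 (git reset a.txt): modified={a.txt, e.txt} staged={d.txt, e.txt}
After op 15 (git add e.txt): modified={a.txt} staged={d.txt, e.txt}
After op 16 (modify e.txt): modified={a.txt, e.txt} staged={d.txt, e.txt}
After op 17 (git add e.txt): modified={a.txt} staged={d.txt, e.txt}
After op 18 (modify e.txt): modified={a.txt, e.txt} staged={d.txt, e.txt}
After op 19 (git add a.txt): modified={e.txt} staged={a.txt, d.txt, e.txt}
After op 20 (git add e.txt): modified={none} staged={a.txt, d.txt, e.txt}
After op 21 (git commit): modified={none} staged={none}
After op 22 (modify b.txt): modified={b.txt} staged={none}
After op 23 (modify a.txt): modified={a.txt, b.txt} staged={none}
After op 24 (git add b.txt): modified={a.txt} staged={b.txt}
After op 25 (git reset b.txt): modified={a.txt, b.txt} staged={none}
After op 26 (git add b.txt): modified={a.txt} staged={b.txt}
After op 27 (git add a.txt): modified={none} staged={a.txt, b.txt}
Final staged set: {a.txt, b.txt} -> count=2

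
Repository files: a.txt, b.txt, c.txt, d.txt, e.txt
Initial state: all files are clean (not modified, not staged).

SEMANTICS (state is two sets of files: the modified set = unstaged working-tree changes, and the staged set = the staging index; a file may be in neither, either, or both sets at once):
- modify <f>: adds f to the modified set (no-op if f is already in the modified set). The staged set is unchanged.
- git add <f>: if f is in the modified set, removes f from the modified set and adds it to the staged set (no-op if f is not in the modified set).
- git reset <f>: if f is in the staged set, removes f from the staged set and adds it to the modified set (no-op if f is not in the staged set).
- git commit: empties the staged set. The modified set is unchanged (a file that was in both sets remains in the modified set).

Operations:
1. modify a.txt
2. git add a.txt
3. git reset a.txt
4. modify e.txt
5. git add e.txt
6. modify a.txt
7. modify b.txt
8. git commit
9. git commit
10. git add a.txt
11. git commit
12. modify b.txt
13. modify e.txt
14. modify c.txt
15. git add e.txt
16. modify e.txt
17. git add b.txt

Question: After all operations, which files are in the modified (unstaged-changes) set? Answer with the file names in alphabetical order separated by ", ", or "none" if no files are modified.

After op 1 (modify a.txt): modified={a.txt} staged={none}
After op 2 (git add a.txt): modified={none} staged={a.txt}
After op 3 (git reset a.txt): modified={a.txt} staged={none}
After op 4 (modify e.txt): modified={a.txt, e.txt} staged={none}
After op 5 (git add e.txt): modified={a.txt} staged={e.txt}
After op 6 (modify a.txt): modified={a.txt} staged={e.txt}
After op 7 (modify b.txt): modified={a.txt, b.txt} staged={e.txt}
After op 8 (git commit): modified={a.txt, b.txt} staged={none}
After op 9 (git commit): modified={a.txt, b.txt} staged={none}
After op 10 (git add a.txt): modified={b.txt} staged={a.txt}
After op 11 (git commit): modified={b.txt} staged={none}
After op 12 (modify b.txt): modified={b.txt} staged={none}
After op 13 (modify e.txt): modified={b.txt, e.txt} staged={none}
After op 14 (modify c.txt): modified={b.txt, c.txt, e.txt} staged={none}
After op 15 (git add e.txt): modified={b.txt, c.txt} staged={e.txt}
After op 16 (modify e.txt): modified={b.txt, c.txt, e.txt} staged={e.txt}
After op 17 (git add b.txt): modified={c.txt, e.txt} staged={b.txt, e.txt}

Answer: c.txt, e.txt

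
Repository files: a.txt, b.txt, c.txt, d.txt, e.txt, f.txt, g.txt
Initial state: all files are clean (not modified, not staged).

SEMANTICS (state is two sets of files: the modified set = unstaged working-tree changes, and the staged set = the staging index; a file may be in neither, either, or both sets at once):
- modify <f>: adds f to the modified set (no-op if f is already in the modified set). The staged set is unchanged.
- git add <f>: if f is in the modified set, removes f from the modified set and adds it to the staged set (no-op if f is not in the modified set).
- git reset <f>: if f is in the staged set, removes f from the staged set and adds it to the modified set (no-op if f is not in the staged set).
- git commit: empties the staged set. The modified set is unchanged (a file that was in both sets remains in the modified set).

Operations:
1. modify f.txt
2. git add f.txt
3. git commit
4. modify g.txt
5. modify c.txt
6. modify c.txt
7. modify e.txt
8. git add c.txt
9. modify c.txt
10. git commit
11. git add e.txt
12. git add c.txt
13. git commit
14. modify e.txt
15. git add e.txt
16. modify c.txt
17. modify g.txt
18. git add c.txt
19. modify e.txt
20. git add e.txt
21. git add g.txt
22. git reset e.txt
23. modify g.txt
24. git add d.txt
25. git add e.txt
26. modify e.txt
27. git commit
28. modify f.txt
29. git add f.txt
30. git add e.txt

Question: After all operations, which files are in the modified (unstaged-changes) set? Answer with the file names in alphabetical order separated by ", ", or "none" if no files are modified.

Answer: g.txt

Derivation:
After op 1 (modify f.txt): modified={f.txt} staged={none}
After op 2 (git add f.txt): modified={none} staged={f.txt}
After op 3 (git commit): modified={none} staged={none}
After op 4 (modify g.txt): modified={g.txt} staged={none}
After op 5 (modify c.txt): modified={c.txt, g.txt} staged={none}
After op 6 (modify c.txt): modified={c.txt, g.txt} staged={none}
After op 7 (modify e.txt): modified={c.txt, e.txt, g.txt} staged={none}
After op 8 (git add c.txt): modified={e.txt, g.txt} staged={c.txt}
After op 9 (modify c.txt): modified={c.txt, e.txt, g.txt} staged={c.txt}
After op 10 (git commit): modified={c.txt, e.txt, g.txt} staged={none}
After op 11 (git add e.txt): modified={c.txt, g.txt} staged={e.txt}
After op 12 (git add c.txt): modified={g.txt} staged={c.txt, e.txt}
After op 13 (git commit): modified={g.txt} staged={none}
After op 14 (modify e.txt): modified={e.txt, g.txt} staged={none}
After op 15 (git add e.txt): modified={g.txt} staged={e.txt}
After op 16 (modify c.txt): modified={c.txt, g.txt} staged={e.txt}
After op 17 (modify g.txt): modified={c.txt, g.txt} staged={e.txt}
After op 18 (git add c.txt): modified={g.txt} staged={c.txt, e.txt}
After op 19 (modify e.txt): modified={e.txt, g.txt} staged={c.txt, e.txt}
After op 20 (git add e.txt): modified={g.txt} staged={c.txt, e.txt}
After op 21 (git add g.txt): modified={none} staged={c.txt, e.txt, g.txt}
After op 22 (git reset e.txt): modified={e.txt} staged={c.txt, g.txt}
After op 23 (modify g.txt): modified={e.txt, g.txt} staged={c.txt, g.txt}
After op 24 (git add d.txt): modified={e.txt, g.txt} staged={c.txt, g.txt}
After op 25 (git add e.txt): modified={g.txt} staged={c.txt, e.txt, g.txt}
After op 26 (modify e.txt): modified={e.txt, g.txt} staged={c.txt, e.txt, g.txt}
After op 27 (git commit): modified={e.txt, g.txt} staged={none}
After op 28 (modify f.txt): modified={e.txt, f.txt, g.txt} staged={none}
After op 29 (git add f.txt): modified={e.txt, g.txt} staged={f.txt}
After op 30 (git add e.txt): modified={g.txt} staged={e.txt, f.txt}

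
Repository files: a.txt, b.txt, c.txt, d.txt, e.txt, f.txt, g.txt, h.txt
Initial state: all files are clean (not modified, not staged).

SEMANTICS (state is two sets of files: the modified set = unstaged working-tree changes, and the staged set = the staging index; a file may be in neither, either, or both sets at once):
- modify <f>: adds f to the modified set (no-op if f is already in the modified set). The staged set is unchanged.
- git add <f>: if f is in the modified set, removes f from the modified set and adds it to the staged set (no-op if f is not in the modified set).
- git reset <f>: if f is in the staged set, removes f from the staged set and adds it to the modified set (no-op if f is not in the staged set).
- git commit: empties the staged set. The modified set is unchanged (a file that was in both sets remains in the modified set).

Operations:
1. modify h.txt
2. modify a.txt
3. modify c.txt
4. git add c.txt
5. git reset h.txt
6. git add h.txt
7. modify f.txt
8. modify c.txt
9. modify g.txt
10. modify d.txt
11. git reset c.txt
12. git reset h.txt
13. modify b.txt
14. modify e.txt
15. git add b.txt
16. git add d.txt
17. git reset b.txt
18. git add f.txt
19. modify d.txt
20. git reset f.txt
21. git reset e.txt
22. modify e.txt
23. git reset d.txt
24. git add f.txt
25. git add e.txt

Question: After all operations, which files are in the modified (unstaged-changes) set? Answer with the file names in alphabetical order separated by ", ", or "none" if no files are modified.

Answer: a.txt, b.txt, c.txt, d.txt, g.txt, h.txt

Derivation:
After op 1 (modify h.txt): modified={h.txt} staged={none}
After op 2 (modify a.txt): modified={a.txt, h.txt} staged={none}
After op 3 (modify c.txt): modified={a.txt, c.txt, h.txt} staged={none}
After op 4 (git add c.txt): modified={a.txt, h.txt} staged={c.txt}
After op 5 (git reset h.txt): modified={a.txt, h.txt} staged={c.txt}
After op 6 (git add h.txt): modified={a.txt} staged={c.txt, h.txt}
After op 7 (modify f.txt): modified={a.txt, f.txt} staged={c.txt, h.txt}
After op 8 (modify c.txt): modified={a.txt, c.txt, f.txt} staged={c.txt, h.txt}
After op 9 (modify g.txt): modified={a.txt, c.txt, f.txt, g.txt} staged={c.txt, h.txt}
After op 10 (modify d.txt): modified={a.txt, c.txt, d.txt, f.txt, g.txt} staged={c.txt, h.txt}
After op 11 (git reset c.txt): modified={a.txt, c.txt, d.txt, f.txt, g.txt} staged={h.txt}
After op 12 (git reset h.txt): modified={a.txt, c.txt, d.txt, f.txt, g.txt, h.txt} staged={none}
After op 13 (modify b.txt): modified={a.txt, b.txt, c.txt, d.txt, f.txt, g.txt, h.txt} staged={none}
After op 14 (modify e.txt): modified={a.txt, b.txt, c.txt, d.txt, e.txt, f.txt, g.txt, h.txt} staged={none}
After op 15 (git add b.txt): modified={a.txt, c.txt, d.txt, e.txt, f.txt, g.txt, h.txt} staged={b.txt}
After op 16 (git add d.txt): modified={a.txt, c.txt, e.txt, f.txt, g.txt, h.txt} staged={b.txt, d.txt}
After op 17 (git reset b.txt): modified={a.txt, b.txt, c.txt, e.txt, f.txt, g.txt, h.txt} staged={d.txt}
After op 18 (git add f.txt): modified={a.txt, b.txt, c.txt, e.txt, g.txt, h.txt} staged={d.txt, f.txt}
After op 19 (modify d.txt): modified={a.txt, b.txt, c.txt, d.txt, e.txt, g.txt, h.txt} staged={d.txt, f.txt}
After op 20 (git reset f.txt): modified={a.txt, b.txt, c.txt, d.txt, e.txt, f.txt, g.txt, h.txt} staged={d.txt}
After op 21 (git reset e.txt): modified={a.txt, b.txt, c.txt, d.txt, e.txt, f.txt, g.txt, h.txt} staged={d.txt}
After op 22 (modify e.txt): modified={a.txt, b.txt, c.txt, d.txt, e.txt, f.txt, g.txt, h.txt} staged={d.txt}
After op 23 (git reset d.txt): modified={a.txt, b.txt, c.txt, d.txt, e.txt, f.txt, g.txt, h.txt} staged={none}
After op 24 (git add f.txt): modified={a.txt, b.txt, c.txt, d.txt, e.txt, g.txt, h.txt} staged={f.txt}
After op 25 (git add e.txt): modified={a.txt, b.txt, c.txt, d.txt, g.txt, h.txt} staged={e.txt, f.txt}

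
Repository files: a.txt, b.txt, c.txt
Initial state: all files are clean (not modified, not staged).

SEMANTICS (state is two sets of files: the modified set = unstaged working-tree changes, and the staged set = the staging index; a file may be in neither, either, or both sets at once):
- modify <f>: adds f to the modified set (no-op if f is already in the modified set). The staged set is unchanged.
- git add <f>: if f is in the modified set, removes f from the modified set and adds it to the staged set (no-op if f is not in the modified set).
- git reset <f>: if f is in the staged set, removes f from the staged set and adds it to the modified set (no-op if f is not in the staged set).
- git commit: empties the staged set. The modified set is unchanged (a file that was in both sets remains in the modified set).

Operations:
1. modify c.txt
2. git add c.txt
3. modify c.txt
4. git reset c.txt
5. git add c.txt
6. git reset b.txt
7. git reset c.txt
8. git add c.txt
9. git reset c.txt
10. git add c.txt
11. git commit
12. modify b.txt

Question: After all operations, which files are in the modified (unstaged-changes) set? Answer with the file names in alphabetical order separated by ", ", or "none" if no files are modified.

Answer: b.txt

Derivation:
After op 1 (modify c.txt): modified={c.txt} staged={none}
After op 2 (git add c.txt): modified={none} staged={c.txt}
After op 3 (modify c.txt): modified={c.txt} staged={c.txt}
After op 4 (git reset c.txt): modified={c.txt} staged={none}
After op 5 (git add c.txt): modified={none} staged={c.txt}
After op 6 (git reset b.txt): modified={none} staged={c.txt}
After op 7 (git reset c.txt): modified={c.txt} staged={none}
After op 8 (git add c.txt): modified={none} staged={c.txt}
After op 9 (git reset c.txt): modified={c.txt} staged={none}
After op 10 (git add c.txt): modified={none} staged={c.txt}
After op 11 (git commit): modified={none} staged={none}
After op 12 (modify b.txt): modified={b.txt} staged={none}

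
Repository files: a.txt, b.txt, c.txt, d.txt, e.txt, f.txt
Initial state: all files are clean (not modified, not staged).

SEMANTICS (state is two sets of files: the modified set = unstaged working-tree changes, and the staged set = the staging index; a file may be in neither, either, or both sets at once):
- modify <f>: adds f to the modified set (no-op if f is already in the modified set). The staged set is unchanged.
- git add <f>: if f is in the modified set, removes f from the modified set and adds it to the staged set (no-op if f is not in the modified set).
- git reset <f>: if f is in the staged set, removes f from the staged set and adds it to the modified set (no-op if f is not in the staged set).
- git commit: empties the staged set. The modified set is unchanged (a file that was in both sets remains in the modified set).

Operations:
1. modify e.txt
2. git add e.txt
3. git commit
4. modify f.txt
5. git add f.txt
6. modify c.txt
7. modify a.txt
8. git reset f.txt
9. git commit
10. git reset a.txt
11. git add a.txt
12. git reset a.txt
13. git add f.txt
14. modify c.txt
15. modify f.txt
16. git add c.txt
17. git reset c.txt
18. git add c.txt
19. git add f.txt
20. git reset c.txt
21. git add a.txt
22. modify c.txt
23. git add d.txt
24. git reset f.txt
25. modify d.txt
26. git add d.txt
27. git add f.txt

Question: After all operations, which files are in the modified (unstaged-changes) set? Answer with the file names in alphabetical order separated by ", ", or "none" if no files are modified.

Answer: c.txt

Derivation:
After op 1 (modify e.txt): modified={e.txt} staged={none}
After op 2 (git add e.txt): modified={none} staged={e.txt}
After op 3 (git commit): modified={none} staged={none}
After op 4 (modify f.txt): modified={f.txt} staged={none}
After op 5 (git add f.txt): modified={none} staged={f.txt}
After op 6 (modify c.txt): modified={c.txt} staged={f.txt}
After op 7 (modify a.txt): modified={a.txt, c.txt} staged={f.txt}
After op 8 (git reset f.txt): modified={a.txt, c.txt, f.txt} staged={none}
After op 9 (git commit): modified={a.txt, c.txt, f.txt} staged={none}
After op 10 (git reset a.txt): modified={a.txt, c.txt, f.txt} staged={none}
After op 11 (git add a.txt): modified={c.txt, f.txt} staged={a.txt}
After op 12 (git reset a.txt): modified={a.txt, c.txt, f.txt} staged={none}
After op 13 (git add f.txt): modified={a.txt, c.txt} staged={f.txt}
After op 14 (modify c.txt): modified={a.txt, c.txt} staged={f.txt}
After op 15 (modify f.txt): modified={a.txt, c.txt, f.txt} staged={f.txt}
After op 16 (git add c.txt): modified={a.txt, f.txt} staged={c.txt, f.txt}
After op 17 (git reset c.txt): modified={a.txt, c.txt, f.txt} staged={f.txt}
After op 18 (git add c.txt): modified={a.txt, f.txt} staged={c.txt, f.txt}
After op 19 (git add f.txt): modified={a.txt} staged={c.txt, f.txt}
After op 20 (git reset c.txt): modified={a.txt, c.txt} staged={f.txt}
After op 21 (git add a.txt): modified={c.txt} staged={a.txt, f.txt}
After op 22 (modify c.txt): modified={c.txt} staged={a.txt, f.txt}
After op 23 (git add d.txt): modified={c.txt} staged={a.txt, f.txt}
After op 24 (git reset f.txt): modified={c.txt, f.txt} staged={a.txt}
After op 25 (modify d.txt): modified={c.txt, d.txt, f.txt} staged={a.txt}
After op 26 (git add d.txt): modified={c.txt, f.txt} staged={a.txt, d.txt}
After op 27 (git add f.txt): modified={c.txt} staged={a.txt, d.txt, f.txt}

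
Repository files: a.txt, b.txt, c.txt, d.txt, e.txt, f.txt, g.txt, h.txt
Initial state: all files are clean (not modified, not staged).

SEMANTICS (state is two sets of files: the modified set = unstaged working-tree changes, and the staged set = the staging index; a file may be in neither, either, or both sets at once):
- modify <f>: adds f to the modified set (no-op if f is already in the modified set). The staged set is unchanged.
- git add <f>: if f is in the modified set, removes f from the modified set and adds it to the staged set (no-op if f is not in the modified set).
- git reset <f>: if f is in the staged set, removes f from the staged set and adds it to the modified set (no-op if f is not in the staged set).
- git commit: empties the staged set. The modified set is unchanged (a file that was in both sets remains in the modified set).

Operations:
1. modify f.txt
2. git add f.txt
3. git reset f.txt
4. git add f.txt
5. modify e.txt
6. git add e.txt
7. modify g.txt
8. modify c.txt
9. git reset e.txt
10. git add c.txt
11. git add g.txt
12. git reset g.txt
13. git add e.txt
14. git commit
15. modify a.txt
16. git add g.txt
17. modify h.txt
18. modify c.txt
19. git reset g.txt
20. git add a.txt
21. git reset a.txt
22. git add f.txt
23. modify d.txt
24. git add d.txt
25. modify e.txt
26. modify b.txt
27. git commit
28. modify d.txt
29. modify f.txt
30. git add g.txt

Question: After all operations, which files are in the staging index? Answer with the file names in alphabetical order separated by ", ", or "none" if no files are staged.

After op 1 (modify f.txt): modified={f.txt} staged={none}
After op 2 (git add f.txt): modified={none} staged={f.txt}
After op 3 (git reset f.txt): modified={f.txt} staged={none}
After op 4 (git add f.txt): modified={none} staged={f.txt}
After op 5 (modify e.txt): modified={e.txt} staged={f.txt}
After op 6 (git add e.txt): modified={none} staged={e.txt, f.txt}
After op 7 (modify g.txt): modified={g.txt} staged={e.txt, f.txt}
After op 8 (modify c.txt): modified={c.txt, g.txt} staged={e.txt, f.txt}
After op 9 (git reset e.txt): modified={c.txt, e.txt, g.txt} staged={f.txt}
After op 10 (git add c.txt): modified={e.txt, g.txt} staged={c.txt, f.txt}
After op 11 (git add g.txt): modified={e.txt} staged={c.txt, f.txt, g.txt}
After op 12 (git reset g.txt): modified={e.txt, g.txt} staged={c.txt, f.txt}
After op 13 (git add e.txt): modified={g.txt} staged={c.txt, e.txt, f.txt}
After op 14 (git commit): modified={g.txt} staged={none}
After op 15 (modify a.txt): modified={a.txt, g.txt} staged={none}
After op 16 (git add g.txt): modified={a.txt} staged={g.txt}
After op 17 (modify h.txt): modified={a.txt, h.txt} staged={g.txt}
After op 18 (modify c.txt): modified={a.txt, c.txt, h.txt} staged={g.txt}
After op 19 (git reset g.txt): modified={a.txt, c.txt, g.txt, h.txt} staged={none}
After op 20 (git add a.txt): modified={c.txt, g.txt, h.txt} staged={a.txt}
After op 21 (git reset a.txt): modified={a.txt, c.txt, g.txt, h.txt} staged={none}
After op 22 (git add f.txt): modified={a.txt, c.txt, g.txt, h.txt} staged={none}
After op 23 (modify d.txt): modified={a.txt, c.txt, d.txt, g.txt, h.txt} staged={none}
After op 24 (git add d.txt): modified={a.txt, c.txt, g.txt, h.txt} staged={d.txt}
After op 25 (modify e.txt): modified={a.txt, c.txt, e.txt, g.txt, h.txt} staged={d.txt}
After op 26 (modify b.txt): modified={a.txt, b.txt, c.txt, e.txt, g.txt, h.txt} staged={d.txt}
After op 27 (git commit): modified={a.txt, b.txt, c.txt, e.txt, g.txt, h.txt} staged={none}
After op 28 (modify d.txt): modified={a.txt, b.txt, c.txt, d.txt, e.txt, g.txt, h.txt} staged={none}
After op 29 (modify f.txt): modified={a.txt, b.txt, c.txt, d.txt, e.txt, f.txt, g.txt, h.txt} staged={none}
After op 30 (git add g.txt): modified={a.txt, b.txt, c.txt, d.txt, e.txt, f.txt, h.txt} staged={g.txt}

Answer: g.txt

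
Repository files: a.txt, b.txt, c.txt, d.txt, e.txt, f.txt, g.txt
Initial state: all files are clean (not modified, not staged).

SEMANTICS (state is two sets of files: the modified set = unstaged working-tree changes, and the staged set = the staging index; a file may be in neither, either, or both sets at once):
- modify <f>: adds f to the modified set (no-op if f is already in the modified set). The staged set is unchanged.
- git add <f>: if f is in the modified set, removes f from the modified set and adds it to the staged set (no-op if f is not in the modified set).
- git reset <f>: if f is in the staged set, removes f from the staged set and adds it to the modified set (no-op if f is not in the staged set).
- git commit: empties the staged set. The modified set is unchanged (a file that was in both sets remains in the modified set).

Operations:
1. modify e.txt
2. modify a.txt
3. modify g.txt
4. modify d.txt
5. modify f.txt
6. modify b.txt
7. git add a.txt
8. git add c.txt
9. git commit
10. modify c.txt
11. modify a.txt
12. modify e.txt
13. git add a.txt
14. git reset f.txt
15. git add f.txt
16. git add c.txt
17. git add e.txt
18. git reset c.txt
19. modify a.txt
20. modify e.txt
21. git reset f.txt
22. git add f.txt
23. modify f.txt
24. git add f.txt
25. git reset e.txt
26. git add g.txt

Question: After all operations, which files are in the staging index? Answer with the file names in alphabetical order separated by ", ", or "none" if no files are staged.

Answer: a.txt, f.txt, g.txt

Derivation:
After op 1 (modify e.txt): modified={e.txt} staged={none}
After op 2 (modify a.txt): modified={a.txt, e.txt} staged={none}
After op 3 (modify g.txt): modified={a.txt, e.txt, g.txt} staged={none}
After op 4 (modify d.txt): modified={a.txt, d.txt, e.txt, g.txt} staged={none}
After op 5 (modify f.txt): modified={a.txt, d.txt, e.txt, f.txt, g.txt} staged={none}
After op 6 (modify b.txt): modified={a.txt, b.txt, d.txt, e.txt, f.txt, g.txt} staged={none}
After op 7 (git add a.txt): modified={b.txt, d.txt, e.txt, f.txt, g.txt} staged={a.txt}
After op 8 (git add c.txt): modified={b.txt, d.txt, e.txt, f.txt, g.txt} staged={a.txt}
After op 9 (git commit): modified={b.txt, d.txt, e.txt, f.txt, g.txt} staged={none}
After op 10 (modify c.txt): modified={b.txt, c.txt, d.txt, e.txt, f.txt, g.txt} staged={none}
After op 11 (modify a.txt): modified={a.txt, b.txt, c.txt, d.txt, e.txt, f.txt, g.txt} staged={none}
After op 12 (modify e.txt): modified={a.txt, b.txt, c.txt, d.txt, e.txt, f.txt, g.txt} staged={none}
After op 13 (git add a.txt): modified={b.txt, c.txt, d.txt, e.txt, f.txt, g.txt} staged={a.txt}
After op 14 (git reset f.txt): modified={b.txt, c.txt, d.txt, e.txt, f.txt, g.txt} staged={a.txt}
After op 15 (git add f.txt): modified={b.txt, c.txt, d.txt, e.txt, g.txt} staged={a.txt, f.txt}
After op 16 (git add c.txt): modified={b.txt, d.txt, e.txt, g.txt} staged={a.txt, c.txt, f.txt}
After op 17 (git add e.txt): modified={b.txt, d.txt, g.txt} staged={a.txt, c.txt, e.txt, f.txt}
After op 18 (git reset c.txt): modified={b.txt, c.txt, d.txt, g.txt} staged={a.txt, e.txt, f.txt}
After op 19 (modify a.txt): modified={a.txt, b.txt, c.txt, d.txt, g.txt} staged={a.txt, e.txt, f.txt}
After op 20 (modify e.txt): modified={a.txt, b.txt, c.txt, d.txt, e.txt, g.txt} staged={a.txt, e.txt, f.txt}
After op 21 (git reset f.txt): modified={a.txt, b.txt, c.txt, d.txt, e.txt, f.txt, g.txt} staged={a.txt, e.txt}
After op 22 (git add f.txt): modified={a.txt, b.txt, c.txt, d.txt, e.txt, g.txt} staged={a.txt, e.txt, f.txt}
After op 23 (modify f.txt): modified={a.txt, b.txt, c.txt, d.txt, e.txt, f.txt, g.txt} staged={a.txt, e.txt, f.txt}
After op 24 (git add f.txt): modified={a.txt, b.txt, c.txt, d.txt, e.txt, g.txt} staged={a.txt, e.txt, f.txt}
After op 25 (git reset e.txt): modified={a.txt, b.txt, c.txt, d.txt, e.txt, g.txt} staged={a.txt, f.txt}
After op 26 (git add g.txt): modified={a.txt, b.txt, c.txt, d.txt, e.txt} staged={a.txt, f.txt, g.txt}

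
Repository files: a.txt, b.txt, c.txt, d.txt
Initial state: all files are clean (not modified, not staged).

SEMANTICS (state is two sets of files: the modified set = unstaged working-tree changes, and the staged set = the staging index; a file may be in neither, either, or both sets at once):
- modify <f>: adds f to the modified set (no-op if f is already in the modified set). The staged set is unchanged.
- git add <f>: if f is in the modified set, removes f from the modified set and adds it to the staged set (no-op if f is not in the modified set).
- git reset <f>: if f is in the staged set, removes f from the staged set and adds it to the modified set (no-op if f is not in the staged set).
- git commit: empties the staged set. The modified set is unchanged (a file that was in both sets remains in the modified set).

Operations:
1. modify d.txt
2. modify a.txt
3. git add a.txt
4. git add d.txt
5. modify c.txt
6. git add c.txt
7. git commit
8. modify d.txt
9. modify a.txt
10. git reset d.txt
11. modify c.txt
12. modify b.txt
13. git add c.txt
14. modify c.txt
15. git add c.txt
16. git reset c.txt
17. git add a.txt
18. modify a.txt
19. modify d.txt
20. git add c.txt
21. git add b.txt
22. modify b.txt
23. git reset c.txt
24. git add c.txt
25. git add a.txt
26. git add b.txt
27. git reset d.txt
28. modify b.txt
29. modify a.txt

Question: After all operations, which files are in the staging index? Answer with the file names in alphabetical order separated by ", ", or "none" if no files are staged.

After op 1 (modify d.txt): modified={d.txt} staged={none}
After op 2 (modify a.txt): modified={a.txt, d.txt} staged={none}
After op 3 (git add a.txt): modified={d.txt} staged={a.txt}
After op 4 (git add d.txt): modified={none} staged={a.txt, d.txt}
After op 5 (modify c.txt): modified={c.txt} staged={a.txt, d.txt}
After op 6 (git add c.txt): modified={none} staged={a.txt, c.txt, d.txt}
After op 7 (git commit): modified={none} staged={none}
After op 8 (modify d.txt): modified={d.txt} staged={none}
After op 9 (modify a.txt): modified={a.txt, d.txt} staged={none}
After op 10 (git reset d.txt): modified={a.txt, d.txt} staged={none}
After op 11 (modify c.txt): modified={a.txt, c.txt, d.txt} staged={none}
After op 12 (modify b.txt): modified={a.txt, b.txt, c.txt, d.txt} staged={none}
After op 13 (git add c.txt): modified={a.txt, b.txt, d.txt} staged={c.txt}
After op 14 (modify c.txt): modified={a.txt, b.txt, c.txt, d.txt} staged={c.txt}
After op 15 (git add c.txt): modified={a.txt, b.txt, d.txt} staged={c.txt}
After op 16 (git reset c.txt): modified={a.txt, b.txt, c.txt, d.txt} staged={none}
After op 17 (git add a.txt): modified={b.txt, c.txt, d.txt} staged={a.txt}
After op 18 (modify a.txt): modified={a.txt, b.txt, c.txt, d.txt} staged={a.txt}
After op 19 (modify d.txt): modified={a.txt, b.txt, c.txt, d.txt} staged={a.txt}
After op 20 (git add c.txt): modified={a.txt, b.txt, d.txt} staged={a.txt, c.txt}
After op 21 (git add b.txt): modified={a.txt, d.txt} staged={a.txt, b.txt, c.txt}
After op 22 (modify b.txt): modified={a.txt, b.txt, d.txt} staged={a.txt, b.txt, c.txt}
After op 23 (git reset c.txt): modified={a.txt, b.txt, c.txt, d.txt} staged={a.txt, b.txt}
After op 24 (git add c.txt): modified={a.txt, b.txt, d.txt} staged={a.txt, b.txt, c.txt}
After op 25 (git add a.txt): modified={b.txt, d.txt} staged={a.txt, b.txt, c.txt}
After op 26 (git add b.txt): modified={d.txt} staged={a.txt, b.txt, c.txt}
After op 27 (git reset d.txt): modified={d.txt} staged={a.txt, b.txt, c.txt}
After op 28 (modify b.txt): modified={b.txt, d.txt} staged={a.txt, b.txt, c.txt}
After op 29 (modify a.txt): modified={a.txt, b.txt, d.txt} staged={a.txt, b.txt, c.txt}

Answer: a.txt, b.txt, c.txt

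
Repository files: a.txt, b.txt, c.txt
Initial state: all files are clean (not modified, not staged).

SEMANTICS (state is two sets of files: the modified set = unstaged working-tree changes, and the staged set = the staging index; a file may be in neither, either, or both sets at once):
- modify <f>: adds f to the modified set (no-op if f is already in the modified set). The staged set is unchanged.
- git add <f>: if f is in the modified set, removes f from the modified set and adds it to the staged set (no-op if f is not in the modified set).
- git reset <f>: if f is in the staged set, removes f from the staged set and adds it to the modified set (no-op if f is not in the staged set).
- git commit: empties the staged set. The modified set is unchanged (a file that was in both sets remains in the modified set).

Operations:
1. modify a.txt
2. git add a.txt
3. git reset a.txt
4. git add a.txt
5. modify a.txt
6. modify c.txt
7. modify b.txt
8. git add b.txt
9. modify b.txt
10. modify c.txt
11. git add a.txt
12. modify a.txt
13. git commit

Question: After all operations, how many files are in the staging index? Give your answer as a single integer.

Answer: 0

Derivation:
After op 1 (modify a.txt): modified={a.txt} staged={none}
After op 2 (git add a.txt): modified={none} staged={a.txt}
After op 3 (git reset a.txt): modified={a.txt} staged={none}
After op 4 (git add a.txt): modified={none} staged={a.txt}
After op 5 (modify a.txt): modified={a.txt} staged={a.txt}
After op 6 (modify c.txt): modified={a.txt, c.txt} staged={a.txt}
After op 7 (modify b.txt): modified={a.txt, b.txt, c.txt} staged={a.txt}
After op 8 (git add b.txt): modified={a.txt, c.txt} staged={a.txt, b.txt}
After op 9 (modify b.txt): modified={a.txt, b.txt, c.txt} staged={a.txt, b.txt}
After op 10 (modify c.txt): modified={a.txt, b.txt, c.txt} staged={a.txt, b.txt}
After op 11 (git add a.txt): modified={b.txt, c.txt} staged={a.txt, b.txt}
After op 12 (modify a.txt): modified={a.txt, b.txt, c.txt} staged={a.txt, b.txt}
After op 13 (git commit): modified={a.txt, b.txt, c.txt} staged={none}
Final staged set: {none} -> count=0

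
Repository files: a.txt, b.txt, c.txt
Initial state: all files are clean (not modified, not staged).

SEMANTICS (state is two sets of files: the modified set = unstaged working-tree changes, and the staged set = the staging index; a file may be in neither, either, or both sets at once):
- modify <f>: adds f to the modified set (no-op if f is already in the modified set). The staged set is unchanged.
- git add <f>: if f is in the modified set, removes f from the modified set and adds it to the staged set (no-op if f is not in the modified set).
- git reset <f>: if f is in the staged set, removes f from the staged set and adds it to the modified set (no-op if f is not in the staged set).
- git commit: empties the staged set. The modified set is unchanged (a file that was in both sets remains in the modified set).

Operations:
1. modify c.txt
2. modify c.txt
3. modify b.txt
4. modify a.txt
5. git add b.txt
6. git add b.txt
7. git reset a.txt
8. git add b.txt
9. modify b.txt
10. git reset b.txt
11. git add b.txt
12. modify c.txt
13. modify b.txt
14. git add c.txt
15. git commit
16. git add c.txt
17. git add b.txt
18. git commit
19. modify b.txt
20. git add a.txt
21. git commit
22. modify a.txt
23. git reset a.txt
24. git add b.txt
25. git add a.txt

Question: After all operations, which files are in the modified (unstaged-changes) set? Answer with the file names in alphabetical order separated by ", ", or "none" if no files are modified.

Answer: none

Derivation:
After op 1 (modify c.txt): modified={c.txt} staged={none}
After op 2 (modify c.txt): modified={c.txt} staged={none}
After op 3 (modify b.txt): modified={b.txt, c.txt} staged={none}
After op 4 (modify a.txt): modified={a.txt, b.txt, c.txt} staged={none}
After op 5 (git add b.txt): modified={a.txt, c.txt} staged={b.txt}
After op 6 (git add b.txt): modified={a.txt, c.txt} staged={b.txt}
After op 7 (git reset a.txt): modified={a.txt, c.txt} staged={b.txt}
After op 8 (git add b.txt): modified={a.txt, c.txt} staged={b.txt}
After op 9 (modify b.txt): modified={a.txt, b.txt, c.txt} staged={b.txt}
After op 10 (git reset b.txt): modified={a.txt, b.txt, c.txt} staged={none}
After op 11 (git add b.txt): modified={a.txt, c.txt} staged={b.txt}
After op 12 (modify c.txt): modified={a.txt, c.txt} staged={b.txt}
After op 13 (modify b.txt): modified={a.txt, b.txt, c.txt} staged={b.txt}
After op 14 (git add c.txt): modified={a.txt, b.txt} staged={b.txt, c.txt}
After op 15 (git commit): modified={a.txt, b.txt} staged={none}
After op 16 (git add c.txt): modified={a.txt, b.txt} staged={none}
After op 17 (git add b.txt): modified={a.txt} staged={b.txt}
After op 18 (git commit): modified={a.txt} staged={none}
After op 19 (modify b.txt): modified={a.txt, b.txt} staged={none}
After op 20 (git add a.txt): modified={b.txt} staged={a.txt}
After op 21 (git commit): modified={b.txt} staged={none}
After op 22 (modify a.txt): modified={a.txt, b.txt} staged={none}
After op 23 (git reset a.txt): modified={a.txt, b.txt} staged={none}
After op 24 (git add b.txt): modified={a.txt} staged={b.txt}
After op 25 (git add a.txt): modified={none} staged={a.txt, b.txt}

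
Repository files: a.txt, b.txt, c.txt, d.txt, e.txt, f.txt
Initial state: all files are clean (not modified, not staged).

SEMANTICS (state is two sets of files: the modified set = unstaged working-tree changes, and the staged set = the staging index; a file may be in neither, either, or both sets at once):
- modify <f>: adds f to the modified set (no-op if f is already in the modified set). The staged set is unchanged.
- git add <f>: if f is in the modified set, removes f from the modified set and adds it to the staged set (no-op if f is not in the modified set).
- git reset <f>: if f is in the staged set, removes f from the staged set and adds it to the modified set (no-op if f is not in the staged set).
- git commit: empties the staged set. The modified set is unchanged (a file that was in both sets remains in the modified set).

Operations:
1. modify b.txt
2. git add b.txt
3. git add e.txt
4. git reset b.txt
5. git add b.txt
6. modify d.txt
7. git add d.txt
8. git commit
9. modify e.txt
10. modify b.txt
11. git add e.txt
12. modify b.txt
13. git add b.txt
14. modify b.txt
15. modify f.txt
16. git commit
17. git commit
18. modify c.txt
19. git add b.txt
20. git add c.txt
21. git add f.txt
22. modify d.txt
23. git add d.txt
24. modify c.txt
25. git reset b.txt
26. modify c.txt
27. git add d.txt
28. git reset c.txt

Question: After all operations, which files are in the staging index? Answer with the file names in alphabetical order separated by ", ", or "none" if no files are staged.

After op 1 (modify b.txt): modified={b.txt} staged={none}
After op 2 (git add b.txt): modified={none} staged={b.txt}
After op 3 (git add e.txt): modified={none} staged={b.txt}
After op 4 (git reset b.txt): modified={b.txt} staged={none}
After op 5 (git add b.txt): modified={none} staged={b.txt}
After op 6 (modify d.txt): modified={d.txt} staged={b.txt}
After op 7 (git add d.txt): modified={none} staged={b.txt, d.txt}
After op 8 (git commit): modified={none} staged={none}
After op 9 (modify e.txt): modified={e.txt} staged={none}
After op 10 (modify b.txt): modified={b.txt, e.txt} staged={none}
After op 11 (git add e.txt): modified={b.txt} staged={e.txt}
After op 12 (modify b.txt): modified={b.txt} staged={e.txt}
After op 13 (git add b.txt): modified={none} staged={b.txt, e.txt}
After op 14 (modify b.txt): modified={b.txt} staged={b.txt, e.txt}
After op 15 (modify f.txt): modified={b.txt, f.txt} staged={b.txt, e.txt}
After op 16 (git commit): modified={b.txt, f.txt} staged={none}
After op 17 (git commit): modified={b.txt, f.txt} staged={none}
After op 18 (modify c.txt): modified={b.txt, c.txt, f.txt} staged={none}
After op 19 (git add b.txt): modified={c.txt, f.txt} staged={b.txt}
After op 20 (git add c.txt): modified={f.txt} staged={b.txt, c.txt}
After op 21 (git add f.txt): modified={none} staged={b.txt, c.txt, f.txt}
After op 22 (modify d.txt): modified={d.txt} staged={b.txt, c.txt, f.txt}
After op 23 (git add d.txt): modified={none} staged={b.txt, c.txt, d.txt, f.txt}
After op 24 (modify c.txt): modified={c.txt} staged={b.txt, c.txt, d.txt, f.txt}
After op 25 (git reset b.txt): modified={b.txt, c.txt} staged={c.txt, d.txt, f.txt}
After op 26 (modify c.txt): modified={b.txt, c.txt} staged={c.txt, d.txt, f.txt}
After op 27 (git add d.txt): modified={b.txt, c.txt} staged={c.txt, d.txt, f.txt}
After op 28 (git reset c.txt): modified={b.txt, c.txt} staged={d.txt, f.txt}

Answer: d.txt, f.txt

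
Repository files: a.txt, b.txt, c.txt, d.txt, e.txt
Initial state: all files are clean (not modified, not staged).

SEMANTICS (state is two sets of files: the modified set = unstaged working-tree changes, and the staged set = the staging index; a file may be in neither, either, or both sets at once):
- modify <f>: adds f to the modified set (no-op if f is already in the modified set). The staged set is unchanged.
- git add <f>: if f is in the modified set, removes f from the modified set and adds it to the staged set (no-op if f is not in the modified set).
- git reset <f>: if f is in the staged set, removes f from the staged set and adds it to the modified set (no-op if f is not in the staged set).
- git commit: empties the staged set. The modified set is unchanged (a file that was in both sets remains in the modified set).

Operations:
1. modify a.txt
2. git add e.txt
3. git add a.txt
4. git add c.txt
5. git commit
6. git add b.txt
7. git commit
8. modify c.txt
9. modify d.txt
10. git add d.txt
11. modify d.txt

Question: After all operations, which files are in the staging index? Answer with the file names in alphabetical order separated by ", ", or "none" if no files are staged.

Answer: d.txt

Derivation:
After op 1 (modify a.txt): modified={a.txt} staged={none}
After op 2 (git add e.txt): modified={a.txt} staged={none}
After op 3 (git add a.txt): modified={none} staged={a.txt}
After op 4 (git add c.txt): modified={none} staged={a.txt}
After op 5 (git commit): modified={none} staged={none}
After op 6 (git add b.txt): modified={none} staged={none}
After op 7 (git commit): modified={none} staged={none}
After op 8 (modify c.txt): modified={c.txt} staged={none}
After op 9 (modify d.txt): modified={c.txt, d.txt} staged={none}
After op 10 (git add d.txt): modified={c.txt} staged={d.txt}
After op 11 (modify d.txt): modified={c.txt, d.txt} staged={d.txt}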